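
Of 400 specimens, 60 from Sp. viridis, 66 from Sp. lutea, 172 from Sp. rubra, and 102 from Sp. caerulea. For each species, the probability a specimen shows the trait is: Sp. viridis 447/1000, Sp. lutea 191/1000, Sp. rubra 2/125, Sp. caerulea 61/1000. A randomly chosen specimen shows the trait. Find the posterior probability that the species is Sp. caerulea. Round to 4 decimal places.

0.1286

Unnormalized posteriors (prior × likelihood):
  Sp. viridis: 0.15 × 0.447 = 0.06705
  Sp. lutea: 0.165 × 0.191 = 0.031515
  Sp. rubra: 0.43 × 0.016 = 0.00688
  Sp. caerulea: 0.255 × 0.061 = 0.015555
Sum = 0.121.
P(Sp. caerulea | evidence) = 0.015555 / 0.121 ≈ 0.1286.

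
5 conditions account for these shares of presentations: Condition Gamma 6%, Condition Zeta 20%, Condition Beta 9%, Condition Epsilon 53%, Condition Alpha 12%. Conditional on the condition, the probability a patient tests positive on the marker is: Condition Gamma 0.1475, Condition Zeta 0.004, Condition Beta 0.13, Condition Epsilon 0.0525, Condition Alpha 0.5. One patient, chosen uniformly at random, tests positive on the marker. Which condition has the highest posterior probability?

Condition Alpha

Compute prior × likelihood for every hypothesis:
  Condition Gamma: 0.06 × 0.1475 = 0.00885
  Condition Zeta: 0.2 × 0.004 = 0.0008
  Condition Beta: 0.09 × 0.13 = 0.0117
  Condition Epsilon: 0.53 × 0.0525 = 0.027825
  Condition Alpha: 0.12 × 0.5 = 0.06
Total = 0.109175.
Largest term belongs to Condition Alpha, so Condition Alpha is most probable.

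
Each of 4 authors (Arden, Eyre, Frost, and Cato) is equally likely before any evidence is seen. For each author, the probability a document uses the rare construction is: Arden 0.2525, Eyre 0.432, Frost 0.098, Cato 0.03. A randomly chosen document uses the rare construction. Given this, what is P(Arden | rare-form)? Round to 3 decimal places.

0.311

Since the prior is uniform, the posterior is proportional to the likelihood:
  Arden: 0.2525
  Eyre: 0.432
  Frost: 0.098
  Cato: 0.03
Total = 0.8125.
P(Arden | evidence) = 0.2525 / 0.8125 ≈ 0.311.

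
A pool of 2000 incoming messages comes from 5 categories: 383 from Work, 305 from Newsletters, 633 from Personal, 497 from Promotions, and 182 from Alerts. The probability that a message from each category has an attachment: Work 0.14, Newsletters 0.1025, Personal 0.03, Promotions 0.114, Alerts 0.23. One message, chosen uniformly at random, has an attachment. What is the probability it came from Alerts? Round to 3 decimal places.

0.207

Unnormalized posteriors (prior × likelihood):
  Work: 0.1915 × 0.14 = 0.02681
  Newsletters: 0.1525 × 0.1025 = 0.01563125
  Personal: 0.3165 × 0.03 = 0.009495
  Promotions: 0.2485 × 0.114 = 0.028329
  Alerts: 0.091 × 0.23 = 0.02093
Normalizing constant = 0.10119525.
P(Alerts | evidence) = 0.02093 / 0.10119525 ≈ 0.207.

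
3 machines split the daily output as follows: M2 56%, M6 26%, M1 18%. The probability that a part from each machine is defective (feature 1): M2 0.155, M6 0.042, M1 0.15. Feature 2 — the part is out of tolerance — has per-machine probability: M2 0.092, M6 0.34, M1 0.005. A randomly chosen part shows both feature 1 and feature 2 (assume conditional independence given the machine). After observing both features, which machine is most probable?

By Bayes' rule, posterior ∝ prior × likelihood:
  M2: 0.56 × 0.155 × 0.092 = 0.0079856
  M6: 0.26 × 0.042 × 0.34 = 0.0037128
  M1: 0.18 × 0.15 × 0.005 = 0.000135
Total = 0.0118334.
Largest term belongs to M2, so M2 is most probable.

M2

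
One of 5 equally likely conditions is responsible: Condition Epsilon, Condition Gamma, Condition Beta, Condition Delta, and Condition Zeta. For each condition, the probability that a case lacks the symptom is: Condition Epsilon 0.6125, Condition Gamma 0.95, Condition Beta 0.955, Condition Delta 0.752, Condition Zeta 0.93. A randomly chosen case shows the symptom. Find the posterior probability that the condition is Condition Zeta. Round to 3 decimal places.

0.087

Taking complements, P(symptomatic | each) = Condition Epsilon 0.3875, Condition Gamma 0.05, Condition Beta 0.045, Condition Delta 0.248, Condition Zeta 0.07.
Since the prior is uniform, the posterior is proportional to the likelihood:
  Condition Epsilon: 0.3875
  Condition Gamma: 0.05
  Condition Beta: 0.045
  Condition Delta: 0.248
  Condition Zeta: 0.07
Sum = 0.8005.
P(Condition Zeta | evidence) = 0.07 / 0.8005 ≈ 0.087.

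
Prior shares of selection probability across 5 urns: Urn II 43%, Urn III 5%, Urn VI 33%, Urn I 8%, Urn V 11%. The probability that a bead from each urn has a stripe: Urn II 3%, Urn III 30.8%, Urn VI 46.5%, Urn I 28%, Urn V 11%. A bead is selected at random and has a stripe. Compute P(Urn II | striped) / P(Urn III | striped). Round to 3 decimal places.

Unnormalized posteriors (prior × likelihood):
  Urn II: 0.43 × 0.03 = 0.0129
  Urn III: 0.05 × 0.308 = 0.0154
  Urn VI: 0.33 × 0.465 = 0.15345
  Urn I: 0.08 × 0.28 = 0.0224
  Urn V: 0.11 × 0.11 = 0.0121
Total = 0.21625.
The ratio is 0.0129 / 0.0154 (the normalizer cancels) = 0.838.

0.838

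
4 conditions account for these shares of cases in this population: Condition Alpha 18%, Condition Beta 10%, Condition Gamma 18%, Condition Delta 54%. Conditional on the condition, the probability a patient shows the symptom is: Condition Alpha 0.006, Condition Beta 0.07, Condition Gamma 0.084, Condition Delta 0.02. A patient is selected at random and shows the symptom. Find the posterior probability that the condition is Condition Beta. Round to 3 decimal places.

0.206

Unnormalized posteriors (prior × likelihood):
  Condition Alpha: 0.18 × 0.006 = 0.00108
  Condition Beta: 0.1 × 0.07 = 0.007
  Condition Gamma: 0.18 × 0.084 = 0.01512
  Condition Delta: 0.54 × 0.02 = 0.0108
Normalizing constant = 0.034.
P(Condition Beta | evidence) = 0.007 / 0.034 ≈ 0.206.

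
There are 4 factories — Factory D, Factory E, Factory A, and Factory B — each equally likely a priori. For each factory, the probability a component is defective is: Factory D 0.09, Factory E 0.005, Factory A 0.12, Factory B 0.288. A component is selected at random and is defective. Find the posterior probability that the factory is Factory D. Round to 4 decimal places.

Since the prior is uniform, the posterior is proportional to the likelihood:
  Factory D: 0.09
  Factory E: 0.005
  Factory A: 0.12
  Factory B: 0.288
Normalizing constant = 0.503.
P(Factory D | evidence) = 0.09 / 0.503 ≈ 0.1789.

0.1789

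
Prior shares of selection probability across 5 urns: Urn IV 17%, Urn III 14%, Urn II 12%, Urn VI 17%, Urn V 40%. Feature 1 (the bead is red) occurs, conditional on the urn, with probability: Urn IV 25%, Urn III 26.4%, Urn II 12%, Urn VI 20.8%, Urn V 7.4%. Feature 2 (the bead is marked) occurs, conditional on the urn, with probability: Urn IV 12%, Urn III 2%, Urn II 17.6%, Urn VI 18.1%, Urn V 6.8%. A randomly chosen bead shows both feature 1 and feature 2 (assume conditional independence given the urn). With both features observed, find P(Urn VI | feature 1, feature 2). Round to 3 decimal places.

Unnormalized posteriors (prior × likelihood):
  Urn IV: 0.17 × 0.25 × 0.12 = 0.0051
  Urn III: 0.14 × 0.264 × 0.02 = 0.0007392
  Urn II: 0.12 × 0.12 × 0.176 = 0.0025344
  Urn VI: 0.17 × 0.208 × 0.181 = 0.00640016
  Urn V: 0.4 × 0.074 × 0.068 = 0.0020128
Sum = 0.01678656.
P(Urn VI | evidence) = 0.00640016 / 0.01678656 ≈ 0.381.

0.381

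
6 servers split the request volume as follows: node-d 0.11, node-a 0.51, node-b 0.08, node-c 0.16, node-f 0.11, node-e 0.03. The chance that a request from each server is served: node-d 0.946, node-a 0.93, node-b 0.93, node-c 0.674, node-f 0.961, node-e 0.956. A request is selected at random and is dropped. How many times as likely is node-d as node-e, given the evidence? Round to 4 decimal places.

Taking complements, P(dropped | each) = node-d 0.054, node-a 0.07, node-b 0.07, node-c 0.326, node-f 0.039, node-e 0.044.
By Bayes' rule, posterior ∝ prior × likelihood:
  node-d: 0.11 × 0.054 = 0.00594
  node-a: 0.51 × 0.07 = 0.0357
  node-b: 0.08 × 0.07 = 0.0056
  node-c: 0.16 × 0.326 = 0.05216
  node-f: 0.11 × 0.039 = 0.00429
  node-e: 0.03 × 0.044 = 0.00132
Normalizing constant = 0.10501.
The ratio is 0.00594 / 0.00132 (the normalizer cancels) = 4.5000.

4.5000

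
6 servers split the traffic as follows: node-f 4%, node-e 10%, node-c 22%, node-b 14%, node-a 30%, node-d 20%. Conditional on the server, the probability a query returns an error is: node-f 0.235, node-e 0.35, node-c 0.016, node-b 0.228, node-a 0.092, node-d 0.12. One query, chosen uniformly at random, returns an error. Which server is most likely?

Prior × likelihood for each hypothesis:
  node-f: 0.04 × 0.235 = 0.0094
  node-e: 0.1 × 0.35 = 0.035
  node-c: 0.22 × 0.016 = 0.00352
  node-b: 0.14 × 0.228 = 0.03192
  node-a: 0.3 × 0.092 = 0.0276
  node-d: 0.2 × 0.12 = 0.024
Normalizing constant = 0.13144.
Largest term belongs to node-e, so node-e is most probable.

node-e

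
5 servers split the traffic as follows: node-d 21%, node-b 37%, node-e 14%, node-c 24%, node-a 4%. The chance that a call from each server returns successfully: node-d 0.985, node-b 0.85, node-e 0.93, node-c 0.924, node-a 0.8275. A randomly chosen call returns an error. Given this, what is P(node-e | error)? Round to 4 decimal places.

0.1047

Taking complements, P(error | each) = node-d 0.015, node-b 0.15, node-e 0.07, node-c 0.076, node-a 0.1725.
Prior × likelihood for each hypothesis:
  node-d: 0.21 × 0.015 = 0.00315
  node-b: 0.37 × 0.15 = 0.0555
  node-e: 0.14 × 0.07 = 0.0098
  node-c: 0.24 × 0.076 = 0.01824
  node-a: 0.04 × 0.1725 = 0.0069
Sum = 0.09359.
P(node-e | evidence) = 0.0098 / 0.09359 ≈ 0.1047.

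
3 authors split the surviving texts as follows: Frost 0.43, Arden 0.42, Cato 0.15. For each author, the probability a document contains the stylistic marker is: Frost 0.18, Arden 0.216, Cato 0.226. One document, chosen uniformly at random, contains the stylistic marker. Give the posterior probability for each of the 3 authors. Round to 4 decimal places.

Compute prior × likelihood for every hypothesis:
  Frost: 0.43 × 0.18 = 0.0774
  Arden: 0.42 × 0.216 = 0.09072
  Cato: 0.15 × 0.226 = 0.0339
Sum = 0.20202.
P(Frost | marker) = 0.0774/0.20202 ≈ 0.3831
P(Arden | marker) = 0.09072/0.20202 ≈ 0.4491
P(Cato | marker) = 0.0339/0.20202 ≈ 0.1678

Frost 0.3831, Arden 0.4491, Cato 0.1678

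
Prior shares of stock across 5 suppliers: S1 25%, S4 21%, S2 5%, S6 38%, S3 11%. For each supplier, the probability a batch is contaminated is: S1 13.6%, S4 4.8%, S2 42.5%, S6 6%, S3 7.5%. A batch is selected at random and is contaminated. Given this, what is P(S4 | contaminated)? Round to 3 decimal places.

0.105

Compute prior × likelihood for every hypothesis:
  S1: 0.25 × 0.136 = 0.034
  S4: 0.21 × 0.048 = 0.01008
  S2: 0.05 × 0.425 = 0.02125
  S6: 0.38 × 0.06 = 0.0228
  S3: 0.11 × 0.075 = 0.00825
Sum = 0.09638.
P(S4 | evidence) = 0.01008 / 0.09638 ≈ 0.105.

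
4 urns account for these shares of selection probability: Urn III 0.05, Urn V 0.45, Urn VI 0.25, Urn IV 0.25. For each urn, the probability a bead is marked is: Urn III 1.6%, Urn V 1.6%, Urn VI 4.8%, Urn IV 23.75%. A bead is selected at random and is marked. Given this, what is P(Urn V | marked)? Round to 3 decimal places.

Compute prior × likelihood for every hypothesis:
  Urn III: 0.05 × 0.016 = 0.0008
  Urn V: 0.45 × 0.016 = 0.0072
  Urn VI: 0.25 × 0.048 = 0.012
  Urn IV: 0.25 × 0.2375 = 0.059375
Sum = 0.079375.
P(Urn V | evidence) = 0.0072 / 0.079375 ≈ 0.091.

0.091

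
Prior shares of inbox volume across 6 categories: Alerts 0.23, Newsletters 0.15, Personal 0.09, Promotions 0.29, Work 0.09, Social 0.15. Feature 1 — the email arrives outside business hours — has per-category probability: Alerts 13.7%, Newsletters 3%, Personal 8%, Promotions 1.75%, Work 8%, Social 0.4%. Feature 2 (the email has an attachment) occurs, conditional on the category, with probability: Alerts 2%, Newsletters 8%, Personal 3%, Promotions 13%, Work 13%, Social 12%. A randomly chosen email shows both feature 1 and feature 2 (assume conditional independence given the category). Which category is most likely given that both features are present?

Work

By Bayes' rule, posterior ∝ prior × likelihood:
  Alerts: 0.23 × 0.137 × 0.02 = 0.0006302
  Newsletters: 0.15 × 0.03 × 0.08 = 0.00036
  Personal: 0.09 × 0.08 × 0.03 = 0.000216
  Promotions: 0.29 × 0.0175 × 0.13 = 0.00065975
  Work: 0.09 × 0.08 × 0.13 = 0.000936
  Social: 0.15 × 0.004 × 0.12 = 0.000072
Total = 0.00287395.
Largest term belongs to Work, so Work is most probable.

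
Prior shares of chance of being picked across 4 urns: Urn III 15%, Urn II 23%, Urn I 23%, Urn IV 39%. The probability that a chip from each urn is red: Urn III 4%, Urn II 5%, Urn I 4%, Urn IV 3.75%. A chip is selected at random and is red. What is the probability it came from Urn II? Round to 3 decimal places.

0.278

By Bayes' rule, posterior ∝ prior × likelihood:
  Urn III: 0.15 × 0.04 = 0.006
  Urn II: 0.23 × 0.05 = 0.0115
  Urn I: 0.23 × 0.04 = 0.0092
  Urn IV: 0.39 × 0.0375 = 0.014625
Sum = 0.041325.
P(Urn II | evidence) = 0.0115 / 0.041325 ≈ 0.278.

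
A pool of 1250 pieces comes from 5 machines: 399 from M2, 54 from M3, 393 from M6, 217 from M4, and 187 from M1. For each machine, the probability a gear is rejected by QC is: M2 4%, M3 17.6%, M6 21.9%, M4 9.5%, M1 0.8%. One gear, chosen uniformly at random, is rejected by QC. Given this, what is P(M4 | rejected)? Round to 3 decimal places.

0.154

Unnormalized posteriors (prior × likelihood):
  M2: 0.3192 × 0.04 = 0.012768
  M3: 0.0432 × 0.176 = 0.0076032
  M6: 0.3144 × 0.219 = 0.0688536
  M4: 0.1736 × 0.095 = 0.016492
  M1: 0.1496 × 0.008 = 0.0011968
Normalizing constant = 0.1069136.
P(M4 | evidence) = 0.016492 / 0.1069136 ≈ 0.154.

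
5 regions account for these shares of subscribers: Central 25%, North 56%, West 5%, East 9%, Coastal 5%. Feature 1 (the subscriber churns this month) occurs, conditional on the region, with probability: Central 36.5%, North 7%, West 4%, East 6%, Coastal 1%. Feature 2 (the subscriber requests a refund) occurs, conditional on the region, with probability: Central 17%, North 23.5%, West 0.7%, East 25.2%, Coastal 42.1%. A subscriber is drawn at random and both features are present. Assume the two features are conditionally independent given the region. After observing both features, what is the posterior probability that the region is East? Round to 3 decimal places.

Prior × likelihood for each hypothesis:
  Central: 0.25 × 0.365 × 0.17 = 0.0155125
  North: 0.56 × 0.07 × 0.235 = 0.009212
  West: 0.05 × 0.04 × 0.007 = 0.000014
  East: 0.09 × 0.06 × 0.252 = 0.0013608
  Coastal: 0.05 × 0.01 × 0.421 = 0.0002105
Normalizing constant = 0.0263098.
P(East | evidence) = 0.0013608 / 0.0263098 ≈ 0.052.

0.052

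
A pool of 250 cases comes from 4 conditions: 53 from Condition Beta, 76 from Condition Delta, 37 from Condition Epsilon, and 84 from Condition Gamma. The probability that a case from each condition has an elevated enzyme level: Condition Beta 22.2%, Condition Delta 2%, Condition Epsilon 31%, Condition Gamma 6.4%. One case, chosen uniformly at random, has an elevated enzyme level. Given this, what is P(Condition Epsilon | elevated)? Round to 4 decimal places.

Prior × likelihood for each hypothesis:
  Condition Beta: 0.212 × 0.222 = 0.047064
  Condition Delta: 0.304 × 0.02 = 0.00608
  Condition Epsilon: 0.148 × 0.31 = 0.04588
  Condition Gamma: 0.336 × 0.064 = 0.021504
Sum = 0.120528.
P(Condition Epsilon | evidence) = 0.04588 / 0.120528 ≈ 0.3807.

0.3807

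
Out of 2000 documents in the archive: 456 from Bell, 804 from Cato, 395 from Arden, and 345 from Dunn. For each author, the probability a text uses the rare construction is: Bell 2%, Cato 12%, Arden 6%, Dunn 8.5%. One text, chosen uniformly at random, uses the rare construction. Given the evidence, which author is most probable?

Cato

Compute prior × likelihood for every hypothesis:
  Bell: 0.228 × 0.02 = 0.00456
  Cato: 0.402 × 0.12 = 0.04824
  Arden: 0.1975 × 0.06 = 0.01185
  Dunn: 0.1725 × 0.085 = 0.0146625
Total = 0.0793125.
Largest term belongs to Cato, so Cato is most probable.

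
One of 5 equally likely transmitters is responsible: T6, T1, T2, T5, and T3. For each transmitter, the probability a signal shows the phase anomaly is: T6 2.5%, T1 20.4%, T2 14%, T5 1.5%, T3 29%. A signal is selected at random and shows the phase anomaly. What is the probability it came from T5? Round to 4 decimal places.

0.0223

With a uniform prior (1/5 each), posterior ∝ likelihood:
  T6: 0.025
  T1: 0.204
  T2: 0.14
  T5: 0.015
  T3: 0.29
Normalizing constant = 0.674.
P(T5 | evidence) = 0.015 / 0.674 ≈ 0.0223.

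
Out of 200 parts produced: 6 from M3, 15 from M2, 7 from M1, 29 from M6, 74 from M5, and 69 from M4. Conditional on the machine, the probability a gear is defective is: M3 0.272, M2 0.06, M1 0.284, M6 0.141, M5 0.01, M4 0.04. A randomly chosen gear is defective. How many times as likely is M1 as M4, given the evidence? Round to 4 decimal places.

0.7203

Unnormalized posteriors (prior × likelihood):
  M3: 0.03 × 0.272 = 0.00816
  M2: 0.075 × 0.06 = 0.0045
  M1: 0.035 × 0.284 = 0.00994
  M6: 0.145 × 0.141 = 0.020445
  M5: 0.37 × 0.01 = 0.0037
  M4: 0.345 × 0.04 = 0.0138
Total = 0.060545.
The ratio is 0.00994 / 0.0138 (the normalizer cancels) = 0.7203.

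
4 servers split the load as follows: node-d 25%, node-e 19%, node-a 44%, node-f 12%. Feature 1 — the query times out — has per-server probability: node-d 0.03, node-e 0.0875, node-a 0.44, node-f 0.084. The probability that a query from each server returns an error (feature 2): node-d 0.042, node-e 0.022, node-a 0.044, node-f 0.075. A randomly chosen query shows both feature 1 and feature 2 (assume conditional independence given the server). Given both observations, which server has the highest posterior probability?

node-a

Compute prior × likelihood for every hypothesis:
  node-d: 0.25 × 0.03 × 0.042 = 0.000315
  node-e: 0.19 × 0.0875 × 0.022 = 0.00036575
  node-a: 0.44 × 0.44 × 0.044 = 0.0085184
  node-f: 0.12 × 0.084 × 0.075 = 0.000756
Normalizing constant = 0.00995515.
Largest term belongs to node-a, so node-a is most probable.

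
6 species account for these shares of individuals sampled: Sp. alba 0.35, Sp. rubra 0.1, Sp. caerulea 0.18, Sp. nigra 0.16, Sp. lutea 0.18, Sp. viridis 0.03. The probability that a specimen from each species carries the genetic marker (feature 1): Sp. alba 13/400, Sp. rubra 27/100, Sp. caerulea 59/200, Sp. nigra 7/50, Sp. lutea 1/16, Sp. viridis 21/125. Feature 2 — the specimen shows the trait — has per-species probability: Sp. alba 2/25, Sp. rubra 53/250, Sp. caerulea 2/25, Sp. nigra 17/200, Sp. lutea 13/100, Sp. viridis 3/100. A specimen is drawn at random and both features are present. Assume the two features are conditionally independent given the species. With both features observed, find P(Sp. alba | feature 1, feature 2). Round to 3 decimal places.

Prior × likelihood for each hypothesis:
  Sp. alba: 0.35 × 0.0325 × 0.08 = 0.00091
  Sp. rubra: 0.1 × 0.27 × 0.212 = 0.005724
  Sp. caerulea: 0.18 × 0.295 × 0.08 = 0.004248
  Sp. nigra: 0.16 × 0.14 × 0.085 = 0.001904
  Sp. lutea: 0.18 × 0.0625 × 0.13 = 0.0014625
  Sp. viridis: 0.03 × 0.168 × 0.03 = 0.0001512
Normalizing constant = 0.0143997.
P(Sp. alba | evidence) = 0.00091 / 0.0143997 ≈ 0.063.

0.063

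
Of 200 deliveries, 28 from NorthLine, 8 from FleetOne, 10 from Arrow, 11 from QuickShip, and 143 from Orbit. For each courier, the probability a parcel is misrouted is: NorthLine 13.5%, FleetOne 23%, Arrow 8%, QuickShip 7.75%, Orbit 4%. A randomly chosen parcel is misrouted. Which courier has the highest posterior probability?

Prior × likelihood for each hypothesis:
  NorthLine: 0.14 × 0.135 = 0.0189
  FleetOne: 0.04 × 0.23 = 0.0092
  Arrow: 0.05 × 0.08 = 0.004
  QuickShip: 0.055 × 0.0775 = 0.0042625
  Orbit: 0.715 × 0.04 = 0.0286
Normalizing constant = 0.0649625.
Largest term belongs to Orbit, so Orbit is most probable.

Orbit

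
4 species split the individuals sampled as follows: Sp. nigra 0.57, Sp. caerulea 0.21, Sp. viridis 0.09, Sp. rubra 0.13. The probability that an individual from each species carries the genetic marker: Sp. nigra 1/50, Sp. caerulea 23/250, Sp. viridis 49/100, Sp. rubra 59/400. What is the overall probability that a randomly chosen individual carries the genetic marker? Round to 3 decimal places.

0.094

Compute prior × likelihood for every hypothesis:
  Sp. nigra: 0.57 × 0.02 = 0.0114
  Sp. caerulea: 0.21 × 0.092 = 0.01932
  Sp. viridis: 0.09 × 0.49 = 0.0441
  Sp. rubra: 0.13 × 0.1475 = 0.019175
P(marker) = 0.0114 + 0.01932 + 0.0441 + 0.019175 = 0.093995 → 0.094.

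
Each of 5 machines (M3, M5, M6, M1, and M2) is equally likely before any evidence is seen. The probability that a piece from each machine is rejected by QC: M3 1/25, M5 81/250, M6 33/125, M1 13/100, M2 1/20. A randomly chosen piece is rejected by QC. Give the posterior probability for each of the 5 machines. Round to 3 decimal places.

With a uniform prior (1/5 each), posterior ∝ likelihood:
  M3: 0.04
  M5: 0.324
  M6: 0.264
  M1: 0.13
  M2: 0.05
Total = 0.808.
P(M3 | rejected) = 0.04/0.808 ≈ 0.050
P(M5 | rejected) = 0.324/0.808 ≈ 0.401
P(M6 | rejected) = 0.264/0.808 ≈ 0.327
P(M1 | rejected) = 0.13/0.808 ≈ 0.161
P(M2 | rejected) = 0.05/0.808 ≈ 0.062

M3 0.050, M5 0.401, M6 0.327, M1 0.161, M2 0.062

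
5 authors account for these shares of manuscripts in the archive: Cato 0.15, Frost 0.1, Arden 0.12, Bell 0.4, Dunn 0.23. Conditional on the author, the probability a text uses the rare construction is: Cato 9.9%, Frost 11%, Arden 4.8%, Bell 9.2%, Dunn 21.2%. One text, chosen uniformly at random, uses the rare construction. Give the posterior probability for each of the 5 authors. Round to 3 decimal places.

Compute prior × likelihood for every hypothesis:
  Cato: 0.15 × 0.099 = 0.01485
  Frost: 0.1 × 0.11 = 0.011
  Arden: 0.12 × 0.048 = 0.00576
  Bell: 0.4 × 0.092 = 0.0368
  Dunn: 0.23 × 0.212 = 0.04876
Total = 0.11717.
P(Cato | rare-form) = 0.01485/0.11717 ≈ 0.127
P(Frost | rare-form) = 0.011/0.11717 ≈ 0.094
P(Arden | rare-form) = 0.00576/0.11717 ≈ 0.049
P(Bell | rare-form) = 0.0368/0.11717 ≈ 0.314
P(Dunn | rare-form) = 0.04876/0.11717 ≈ 0.416
(Check: 0.127+0.094+0.049+0.314+0.416 = 1.000.)

Cato 0.127, Frost 0.094, Arden 0.049, Bell 0.314, Dunn 0.416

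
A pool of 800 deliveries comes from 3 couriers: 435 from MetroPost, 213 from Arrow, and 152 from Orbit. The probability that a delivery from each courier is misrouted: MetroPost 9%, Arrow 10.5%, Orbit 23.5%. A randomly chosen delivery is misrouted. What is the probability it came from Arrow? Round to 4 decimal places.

Compute prior × likelihood for every hypothesis:
  MetroPost: 0.54375 × 0.09 = 0.0489375
  Arrow: 0.26625 × 0.105 = 0.02795625
  Orbit: 0.19 × 0.235 = 0.04465
Total = 0.12154375.
P(Arrow | evidence) = 0.02795625 / 0.12154375 ≈ 0.2300.

0.2300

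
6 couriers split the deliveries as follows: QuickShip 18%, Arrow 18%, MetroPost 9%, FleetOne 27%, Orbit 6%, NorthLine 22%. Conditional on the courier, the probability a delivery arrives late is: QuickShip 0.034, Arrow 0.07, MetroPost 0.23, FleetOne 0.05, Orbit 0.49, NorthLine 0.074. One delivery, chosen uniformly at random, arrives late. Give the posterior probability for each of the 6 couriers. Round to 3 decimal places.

Prior × likelihood for each hypothesis:
  QuickShip: 0.18 × 0.034 = 0.00612
  Arrow: 0.18 × 0.07 = 0.0126
  MetroPost: 0.09 × 0.23 = 0.0207
  FleetOne: 0.27 × 0.05 = 0.0135
  Orbit: 0.06 × 0.49 = 0.0294
  NorthLine: 0.22 × 0.074 = 0.01628
Total = 0.0986.
P(QuickShip | late) = 0.00612/0.0986 ≈ 0.062
P(Arrow | late) = 0.0126/0.0986 ≈ 0.128
P(MetroPost | late) = 0.0207/0.0986 ≈ 0.210
P(FleetOne | late) = 0.0135/0.0986 ≈ 0.137
P(Orbit | late) = 0.0294/0.0986 ≈ 0.298
P(NorthLine | late) = 0.01628/0.0986 ≈ 0.165
(Check: 0.062+0.128+0.210+0.137+0.298+0.165 = 1.000.)

QuickShip 0.062, Arrow 0.128, MetroPost 0.210, FleetOne 0.137, Orbit 0.298, NorthLine 0.165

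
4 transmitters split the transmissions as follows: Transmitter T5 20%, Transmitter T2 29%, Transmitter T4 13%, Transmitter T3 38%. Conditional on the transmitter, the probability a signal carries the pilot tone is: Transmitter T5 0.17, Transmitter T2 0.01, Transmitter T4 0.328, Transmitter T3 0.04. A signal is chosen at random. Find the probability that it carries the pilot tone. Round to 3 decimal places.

0.095

Prior × likelihood for each hypothesis:
  Transmitter T5: 0.2 × 0.17 = 0.034
  Transmitter T2: 0.29 × 0.01 = 0.0029
  Transmitter T4: 0.13 × 0.328 = 0.04264
  Transmitter T3: 0.38 × 0.04 = 0.0152
P(pilot) = 0.034 + 0.0029 + 0.04264 + 0.0152 = 0.09474 → 0.095.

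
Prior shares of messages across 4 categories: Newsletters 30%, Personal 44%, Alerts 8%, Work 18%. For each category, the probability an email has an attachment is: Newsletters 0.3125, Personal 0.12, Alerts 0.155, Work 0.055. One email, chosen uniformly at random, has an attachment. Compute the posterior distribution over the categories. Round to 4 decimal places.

Compute prior × likelihood for every hypothesis:
  Newsletters: 0.3 × 0.3125 = 0.09375
  Personal: 0.44 × 0.12 = 0.0528
  Alerts: 0.08 × 0.155 = 0.0124
  Work: 0.18 × 0.055 = 0.0099
Normalizing constant = 0.16885.
P(Newsletters | attachment) = 0.09375/0.16885 ≈ 0.5552
P(Personal | attachment) = 0.0528/0.16885 ≈ 0.3127
P(Alerts | attachment) = 0.0124/0.16885 ≈ 0.0734
P(Work | attachment) = 0.0099/0.16885 ≈ 0.0586

Newsletters 0.5552, Personal 0.3127, Alerts 0.0734, Work 0.0586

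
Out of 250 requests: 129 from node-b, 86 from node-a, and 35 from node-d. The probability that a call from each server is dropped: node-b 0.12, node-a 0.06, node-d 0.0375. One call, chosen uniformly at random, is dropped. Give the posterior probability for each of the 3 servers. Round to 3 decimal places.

node-b 0.705, node-a 0.235, node-d 0.060

Prior × likelihood for each hypothesis:
  node-b: 0.516 × 0.12 = 0.06192
  node-a: 0.344 × 0.06 = 0.02064
  node-d: 0.14 × 0.0375 = 0.00525
Total = 0.08781.
P(node-b | dropped) = 0.06192/0.08781 ≈ 0.705
P(node-a | dropped) = 0.02064/0.08781 ≈ 0.235
P(node-d | dropped) = 0.00525/0.08781 ≈ 0.060
(Check: 0.705+0.235+0.060 = 1.000.)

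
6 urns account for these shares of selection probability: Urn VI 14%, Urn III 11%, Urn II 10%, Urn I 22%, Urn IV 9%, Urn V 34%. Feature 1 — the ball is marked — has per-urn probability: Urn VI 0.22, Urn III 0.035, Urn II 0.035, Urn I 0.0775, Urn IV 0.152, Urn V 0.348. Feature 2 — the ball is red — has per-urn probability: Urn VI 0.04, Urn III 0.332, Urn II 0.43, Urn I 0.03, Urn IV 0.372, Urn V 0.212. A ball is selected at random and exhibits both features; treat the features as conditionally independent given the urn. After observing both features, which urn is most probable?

Urn V

Compute prior × likelihood for every hypothesis:
  Urn VI: 0.14 × 0.22 × 0.04 = 0.001232
  Urn III: 0.11 × 0.035 × 0.332 = 0.0012782
  Urn II: 0.1 × 0.035 × 0.43 = 0.001505
  Urn I: 0.22 × 0.0775 × 0.03 = 0.0005115
  Urn IV: 0.09 × 0.152 × 0.372 = 0.00508896
  Urn V: 0.34 × 0.348 × 0.212 = 0.02508384
Sum = 0.0346995.
Largest term belongs to Urn V, so Urn V is most probable.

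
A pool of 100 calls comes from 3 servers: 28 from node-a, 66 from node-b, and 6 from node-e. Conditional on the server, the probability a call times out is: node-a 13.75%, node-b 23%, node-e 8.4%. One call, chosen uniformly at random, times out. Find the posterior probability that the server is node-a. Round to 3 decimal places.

0.197

Prior × likelihood for each hypothesis:
  node-a: 0.28 × 0.1375 = 0.0385
  node-b: 0.66 × 0.23 = 0.1518
  node-e: 0.06 × 0.084 = 0.00504
Sum = 0.19534.
P(node-a | evidence) = 0.0385 / 0.19534 ≈ 0.197.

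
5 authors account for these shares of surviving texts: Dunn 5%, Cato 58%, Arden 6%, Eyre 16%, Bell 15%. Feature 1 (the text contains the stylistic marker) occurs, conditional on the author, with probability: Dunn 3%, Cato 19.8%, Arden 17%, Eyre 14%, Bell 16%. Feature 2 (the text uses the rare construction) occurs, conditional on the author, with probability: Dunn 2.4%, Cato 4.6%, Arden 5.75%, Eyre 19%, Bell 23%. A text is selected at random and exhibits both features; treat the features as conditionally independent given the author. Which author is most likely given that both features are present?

Prior × likelihood for each hypothesis:
  Dunn: 0.05 × 0.03 × 0.024 = 0.000036
  Cato: 0.58 × 0.198 × 0.046 = 0.00528264
  Arden: 0.06 × 0.17 × 0.0575 = 0.0005865
  Eyre: 0.16 × 0.14 × 0.19 = 0.004256
  Bell: 0.15 × 0.16 × 0.23 = 0.00552
Sum = 0.01568114.
Largest term belongs to Bell, so Bell is most probable.

Bell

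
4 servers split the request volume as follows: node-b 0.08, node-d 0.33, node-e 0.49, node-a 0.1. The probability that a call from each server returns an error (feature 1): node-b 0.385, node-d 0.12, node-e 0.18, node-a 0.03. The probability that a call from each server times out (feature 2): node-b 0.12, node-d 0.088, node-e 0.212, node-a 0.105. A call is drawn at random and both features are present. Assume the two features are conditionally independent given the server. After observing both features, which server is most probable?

node-e

By Bayes' rule, posterior ∝ prior × likelihood:
  node-b: 0.08 × 0.385 × 0.12 = 0.003696
  node-d: 0.33 × 0.12 × 0.088 = 0.0034848
  node-e: 0.49 × 0.18 × 0.212 = 0.0186984
  node-a: 0.1 × 0.03 × 0.105 = 0.000315
Normalizing constant = 0.0261942.
Largest term belongs to node-e, so node-e is most probable.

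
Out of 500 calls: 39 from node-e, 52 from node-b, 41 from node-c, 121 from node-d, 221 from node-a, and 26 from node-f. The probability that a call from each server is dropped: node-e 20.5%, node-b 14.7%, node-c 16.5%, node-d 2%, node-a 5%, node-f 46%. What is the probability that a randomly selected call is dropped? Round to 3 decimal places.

Unnormalized posteriors (prior × likelihood):
  node-e: 0.078 × 0.205 = 0.01599
  node-b: 0.104 × 0.147 = 0.015288
  node-c: 0.082 × 0.165 = 0.01353
  node-d: 0.242 × 0.02 = 0.00484
  node-a: 0.442 × 0.05 = 0.0221
  node-f: 0.052 × 0.46 = 0.02392
P(dropped) = 0.01599 + 0.015288 + 0.01353 + 0.00484 + 0.0221 + 0.02392 = 0.095668 → 0.096.

0.096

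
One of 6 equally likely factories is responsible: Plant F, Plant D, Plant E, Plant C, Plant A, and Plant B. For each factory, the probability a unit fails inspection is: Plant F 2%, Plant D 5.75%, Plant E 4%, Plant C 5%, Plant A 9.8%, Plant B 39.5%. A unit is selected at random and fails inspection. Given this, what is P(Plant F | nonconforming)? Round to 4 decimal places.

With a uniform prior (1/6 each), posterior ∝ likelihood:
  Plant F: 0.02
  Plant D: 0.0575
  Plant E: 0.04
  Plant C: 0.05
  Plant A: 0.098
  Plant B: 0.395
Sum = 0.6605.
P(Plant F | evidence) = 0.02 / 0.6605 ≈ 0.0303.

0.0303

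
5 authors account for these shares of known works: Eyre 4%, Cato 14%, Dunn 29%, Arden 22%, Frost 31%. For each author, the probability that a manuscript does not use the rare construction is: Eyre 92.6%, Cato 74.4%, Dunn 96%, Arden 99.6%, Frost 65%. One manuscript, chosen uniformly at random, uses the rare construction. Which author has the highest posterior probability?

Taking complements, P(rare-form | each) = Eyre 0.074, Cato 0.256, Dunn 0.04, Arden 0.004, Frost 0.35.
Prior × likelihood for each hypothesis:
  Eyre: 0.04 × 0.074 = 0.00296
  Cato: 0.14 × 0.256 = 0.03584
  Dunn: 0.29 × 0.04 = 0.0116
  Arden: 0.22 × 0.004 = 0.00088
  Frost: 0.31 × 0.35 = 0.1085
Normalizing constant = 0.15978.
Largest term belongs to Frost, so Frost is most probable.

Frost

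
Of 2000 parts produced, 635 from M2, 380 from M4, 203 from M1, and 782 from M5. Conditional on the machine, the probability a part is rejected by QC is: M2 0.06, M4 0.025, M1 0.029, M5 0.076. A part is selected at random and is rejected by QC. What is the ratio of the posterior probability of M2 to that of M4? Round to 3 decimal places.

Prior × likelihood for each hypothesis:
  M2: 0.3175 × 0.06 = 0.01905
  M4: 0.19 × 0.025 = 0.00475
  M1: 0.1015 × 0.029 = 0.0029435
  M5: 0.391 × 0.076 = 0.029716
Sum = 0.0564595.
The ratio is 0.01905 / 0.00475 (the normalizer cancels) = 4.011.

4.011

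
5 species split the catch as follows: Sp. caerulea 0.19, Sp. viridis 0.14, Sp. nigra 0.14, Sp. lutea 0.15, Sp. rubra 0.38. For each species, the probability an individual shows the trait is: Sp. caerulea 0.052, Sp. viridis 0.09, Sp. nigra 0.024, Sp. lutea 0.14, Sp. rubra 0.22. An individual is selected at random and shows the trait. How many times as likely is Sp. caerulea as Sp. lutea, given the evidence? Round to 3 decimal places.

By Bayes' rule, posterior ∝ prior × likelihood:
  Sp. caerulea: 0.19 × 0.052 = 0.00988
  Sp. viridis: 0.14 × 0.09 = 0.0126
  Sp. nigra: 0.14 × 0.024 = 0.00336
  Sp. lutea: 0.15 × 0.14 = 0.021
  Sp. rubra: 0.38 × 0.22 = 0.0836
Normalizing constant = 0.13044.
The ratio is 0.00988 / 0.021 (the normalizer cancels) = 0.470.

0.470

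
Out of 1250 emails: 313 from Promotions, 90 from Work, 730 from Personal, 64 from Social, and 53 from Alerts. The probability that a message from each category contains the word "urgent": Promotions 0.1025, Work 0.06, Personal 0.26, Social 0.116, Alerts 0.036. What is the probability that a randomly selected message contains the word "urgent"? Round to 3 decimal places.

0.189

By Bayes' rule, posterior ∝ prior × likelihood:
  Promotions: 0.2504 × 0.1025 = 0.025666
  Work: 0.072 × 0.06 = 0.00432
  Personal: 0.584 × 0.26 = 0.15184
  Social: 0.0512 × 0.116 = 0.0059392
  Alerts: 0.0424 × 0.036 = 0.0015264
P(urgent-flag) = 0.025666 + 0.00432 + 0.15184 + 0.0059392 + 0.0015264 = 0.1892916 → 0.189.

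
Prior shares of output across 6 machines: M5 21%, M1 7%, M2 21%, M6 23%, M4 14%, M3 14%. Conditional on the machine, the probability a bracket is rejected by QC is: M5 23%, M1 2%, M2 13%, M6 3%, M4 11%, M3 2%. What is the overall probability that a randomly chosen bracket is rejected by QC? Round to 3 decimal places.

0.102

By Bayes' rule, posterior ∝ prior × likelihood:
  M5: 0.21 × 0.23 = 0.0483
  M1: 0.07 × 0.02 = 0.0014
  M2: 0.21 × 0.13 = 0.0273
  M6: 0.23 × 0.03 = 0.0069
  M4: 0.14 × 0.11 = 0.0154
  M3: 0.14 × 0.02 = 0.0028
P(rejected) = 0.0483 + 0.0014 + 0.0273 + 0.0069 + 0.0154 + 0.0028 = 0.1021 → 0.102.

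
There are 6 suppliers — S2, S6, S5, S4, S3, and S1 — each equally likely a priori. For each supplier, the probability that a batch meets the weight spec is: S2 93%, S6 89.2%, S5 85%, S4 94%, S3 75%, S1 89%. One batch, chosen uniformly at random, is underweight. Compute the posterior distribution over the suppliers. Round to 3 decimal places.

Taking complements, P(underweight | each) = S2 0.07, S6 0.108, S5 0.15, S4 0.06, S3 0.25, S1 0.11.
With a uniform prior (1/6 each), posterior ∝ likelihood:
  S2: 0.07
  S6: 0.108
  S5: 0.15
  S4: 0.06
  S3: 0.25
  S1: 0.11
Total = 0.748.
P(S2 | underweight) = 0.07/0.748 ≈ 0.094
P(S6 | underweight) = 0.108/0.748 ≈ 0.144
P(S5 | underweight) = 0.15/0.748 ≈ 0.201
P(S4 | underweight) = 0.06/0.748 ≈ 0.080
P(S3 | underweight) = 0.25/0.748 ≈ 0.334
P(S1 | underweight) = 0.11/0.748 ≈ 0.147

S2 0.094, S6 0.144, S5 0.201, S4 0.080, S3 0.334, S1 0.147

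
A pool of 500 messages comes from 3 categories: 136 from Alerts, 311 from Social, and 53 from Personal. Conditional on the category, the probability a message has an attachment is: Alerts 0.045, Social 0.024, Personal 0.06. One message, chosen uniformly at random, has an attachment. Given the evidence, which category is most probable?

Compute prior × likelihood for every hypothesis:
  Alerts: 0.272 × 0.045 = 0.01224
  Social: 0.622 × 0.024 = 0.014928
  Personal: 0.106 × 0.06 = 0.00636
Total = 0.033528.
Largest term belongs to Social, so Social is most probable.

Social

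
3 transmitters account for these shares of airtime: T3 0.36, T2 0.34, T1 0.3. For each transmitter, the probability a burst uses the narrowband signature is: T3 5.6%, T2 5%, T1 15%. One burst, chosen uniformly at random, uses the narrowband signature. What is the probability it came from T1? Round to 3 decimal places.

Unnormalized posteriors (prior × likelihood):
  T3: 0.36 × 0.056 = 0.02016
  T2: 0.34 × 0.05 = 0.017
  T1: 0.3 × 0.15 = 0.045
Sum = 0.08216.
P(T1 | evidence) = 0.045 / 0.08216 ≈ 0.548.

0.548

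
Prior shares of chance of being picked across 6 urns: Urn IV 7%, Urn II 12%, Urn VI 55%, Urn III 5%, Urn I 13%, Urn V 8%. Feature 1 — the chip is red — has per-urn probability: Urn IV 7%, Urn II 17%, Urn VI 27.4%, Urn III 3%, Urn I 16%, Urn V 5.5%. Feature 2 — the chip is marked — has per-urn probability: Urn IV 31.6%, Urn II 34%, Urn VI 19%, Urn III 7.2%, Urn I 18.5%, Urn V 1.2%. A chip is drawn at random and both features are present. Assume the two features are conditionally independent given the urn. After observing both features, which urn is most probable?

Urn VI

Unnormalized posteriors (prior × likelihood):
  Urn IV: 0.07 × 0.07 × 0.316 = 0.0015484
  Urn II: 0.12 × 0.17 × 0.34 = 0.006936
  Urn VI: 0.55 × 0.274 × 0.19 = 0.028633
  Urn III: 0.05 × 0.03 × 0.072 = 0.000108
  Urn I: 0.13 × 0.16 × 0.185 = 0.003848
  Urn V: 0.08 × 0.055 × 0.012 = 0.0000528
Normalizing constant = 0.0411262.
Largest term belongs to Urn VI, so Urn VI is most probable.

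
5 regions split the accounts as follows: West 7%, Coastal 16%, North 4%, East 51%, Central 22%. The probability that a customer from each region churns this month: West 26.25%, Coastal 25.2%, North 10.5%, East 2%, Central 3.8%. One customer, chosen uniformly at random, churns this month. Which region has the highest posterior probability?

Unnormalized posteriors (prior × likelihood):
  West: 0.07 × 0.2625 = 0.018375
  Coastal: 0.16 × 0.252 = 0.04032
  North: 0.04 × 0.105 = 0.0042
  East: 0.51 × 0.02 = 0.0102
  Central: 0.22 × 0.038 = 0.00836
Normalizing constant = 0.081455.
Largest term belongs to Coastal, so Coastal is most probable.

Coastal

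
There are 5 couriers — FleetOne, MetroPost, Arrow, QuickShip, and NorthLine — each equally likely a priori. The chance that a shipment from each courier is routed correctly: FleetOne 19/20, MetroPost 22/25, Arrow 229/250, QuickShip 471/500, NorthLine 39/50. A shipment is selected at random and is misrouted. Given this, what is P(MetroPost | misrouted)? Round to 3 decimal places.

0.226

Taking complements, P(misrouted | each) = FleetOne 0.05, MetroPost 0.12, Arrow 0.084, QuickShip 0.058, NorthLine 0.22.
With a uniform prior (1/5 each), posterior ∝ likelihood:
  FleetOne: 0.05
  MetroPost: 0.12
  Arrow: 0.084
  QuickShip: 0.058
  NorthLine: 0.22
Normalizing constant = 0.532.
P(MetroPost | evidence) = 0.12 / 0.532 ≈ 0.226.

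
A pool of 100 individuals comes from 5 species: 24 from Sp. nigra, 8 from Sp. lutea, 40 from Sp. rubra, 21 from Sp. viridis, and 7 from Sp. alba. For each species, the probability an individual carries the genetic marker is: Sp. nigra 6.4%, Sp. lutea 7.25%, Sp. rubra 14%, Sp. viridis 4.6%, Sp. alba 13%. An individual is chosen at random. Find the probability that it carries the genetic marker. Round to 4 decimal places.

Unnormalized posteriors (prior × likelihood):
  Sp. nigra: 0.24 × 0.064 = 0.01536
  Sp. lutea: 0.08 × 0.0725 = 0.0058
  Sp. rubra: 0.4 × 0.14 = 0.056
  Sp. viridis: 0.21 × 0.046 = 0.00966
  Sp. alba: 0.07 × 0.13 = 0.0091
P(marker) = 0.01536 + 0.0058 + 0.056 + 0.00966 + 0.0091 = 0.09592 → 0.0959.

0.0959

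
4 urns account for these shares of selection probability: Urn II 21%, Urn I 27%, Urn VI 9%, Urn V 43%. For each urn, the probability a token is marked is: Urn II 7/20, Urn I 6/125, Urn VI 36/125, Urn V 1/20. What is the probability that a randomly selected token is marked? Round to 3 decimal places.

Prior × likelihood for each hypothesis:
  Urn II: 0.21 × 0.35 = 0.0735
  Urn I: 0.27 × 0.048 = 0.01296
  Urn VI: 0.09 × 0.288 = 0.02592
  Urn V: 0.43 × 0.05 = 0.0215
P(marked) = 0.0735 + 0.01296 + 0.02592 + 0.0215 = 0.13388 → 0.134.

0.134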